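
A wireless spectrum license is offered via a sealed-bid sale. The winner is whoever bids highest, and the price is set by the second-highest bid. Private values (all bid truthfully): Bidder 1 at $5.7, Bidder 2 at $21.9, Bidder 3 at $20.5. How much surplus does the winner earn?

Winner's surplus: $1.4.

Ranking the bids: Bidder 2 $21.9, then Bidder 3 $20.5, then Bidder 1 $5.7.
Bidder 2 wins with the top bid and pays the second-highest, $20.5.
Surplus = $21.9 − $20.5 = $1.4.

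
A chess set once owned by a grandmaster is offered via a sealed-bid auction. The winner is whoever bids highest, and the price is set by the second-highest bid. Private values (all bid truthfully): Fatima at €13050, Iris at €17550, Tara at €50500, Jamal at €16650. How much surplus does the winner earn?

Surplus = €32950.

Ranking the bids: Tara €50500, then Iris €17550, then Jamal €16650, then Fatima €13050.
Tara wins with the top bid and pays the second-highest, €17550.
Surplus = €50500 − €17550 = €32950.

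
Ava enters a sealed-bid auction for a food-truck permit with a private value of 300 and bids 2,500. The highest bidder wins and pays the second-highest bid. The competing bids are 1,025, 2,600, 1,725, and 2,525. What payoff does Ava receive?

Highest competing bid: 2,600.
Ava's bid 2,500 is not the highest, so Ava loses, pays nothing, and earns zero payoff.

Payoff = 0.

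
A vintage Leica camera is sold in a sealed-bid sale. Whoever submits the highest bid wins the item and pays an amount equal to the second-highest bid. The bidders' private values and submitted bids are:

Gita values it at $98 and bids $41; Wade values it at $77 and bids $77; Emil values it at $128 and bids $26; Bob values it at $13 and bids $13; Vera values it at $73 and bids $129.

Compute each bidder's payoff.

Sorted high to low: Vera $129; Wade $77; Gita $41; Emil $26; Bob $13.
Vera has the top bid and wins; the price is the second-highest bid, $77.
Vera's payoff = $73 − $77 = -$4. All other bidders lose, so their payoff is 0.

Gita $0, Wade $0, Emil $0, Bob $0, Vera -$4.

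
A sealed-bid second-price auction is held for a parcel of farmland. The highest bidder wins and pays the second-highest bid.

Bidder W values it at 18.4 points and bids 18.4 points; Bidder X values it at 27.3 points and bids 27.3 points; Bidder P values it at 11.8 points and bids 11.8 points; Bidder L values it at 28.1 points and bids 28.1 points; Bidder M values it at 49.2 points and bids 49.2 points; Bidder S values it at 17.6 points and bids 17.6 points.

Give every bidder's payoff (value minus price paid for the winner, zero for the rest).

Payoffs: Bidder W 0.0 points, Bidder X 0.0 points, Bidder P 0.0 points, Bidder L 0.0 points, Bidder M 21.1 points, Bidder S 0.0 points.

Sorted high to low: Bidder M 49.2 points > Bidder L 28.1 points > Bidder X 27.3 points > Bidder W 18.4 points > Bidder S 17.6 points > Bidder P 11.8 points.
Bidder M has the top bid and wins; the price is the second-highest bid, 28.1 points.
Bidder M's payoff = 49.2 points − 28.1 points = 21.1 points. All other bidders lose, so their payoff is 0.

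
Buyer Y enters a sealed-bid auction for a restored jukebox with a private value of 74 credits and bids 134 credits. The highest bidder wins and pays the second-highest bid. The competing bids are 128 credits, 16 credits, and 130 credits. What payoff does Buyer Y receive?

-56 credits

Highest competing bid: 130 credits.
Buyer Y's bid 134 credits is the highest overall, so Buyer Y wins and pays the second-highest bid, 130 credits.
Payoff = value − price = 74 credits − 130 credits = -56 credits.
Overbidding won the item at a price above value — truthful bidding would have avoided this loss.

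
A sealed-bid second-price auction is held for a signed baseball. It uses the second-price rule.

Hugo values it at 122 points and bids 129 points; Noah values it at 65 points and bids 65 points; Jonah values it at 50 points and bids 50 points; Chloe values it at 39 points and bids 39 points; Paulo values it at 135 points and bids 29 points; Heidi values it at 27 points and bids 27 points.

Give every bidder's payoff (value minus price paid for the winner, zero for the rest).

Hugo 57 points, Noah 0 points, Jonah 0 points, Chloe 0 points, Paulo 0 points, Heidi 0 points.

Ordered from highest: Hugo 129 points; Noah 65 points; Jonah 50 points; Chloe 39 points; Paulo 29 points; Heidi 27 points.
Hugo has the top bid and wins; the price is the second-highest bid, 65 points.
Hugo's payoff = 122 points − 65 points = 57 points. All other bidders lose, so their payoff is 0.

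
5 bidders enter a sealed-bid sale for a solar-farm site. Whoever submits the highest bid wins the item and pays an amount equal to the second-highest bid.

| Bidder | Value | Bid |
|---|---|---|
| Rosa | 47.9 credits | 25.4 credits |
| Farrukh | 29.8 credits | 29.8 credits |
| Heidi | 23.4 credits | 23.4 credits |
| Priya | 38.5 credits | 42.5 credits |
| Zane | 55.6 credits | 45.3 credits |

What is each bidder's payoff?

Payoffs: Rosa 0.0 credits, Farrukh 0.0 credits, Heidi 0.0 credits, Priya 0.0 credits, Zane 13.1 credits.

Bids in descending order: Zane 45.3 credits > Priya 42.5 credits > Farrukh 29.8 credits > Rosa 25.4 credits > Heidi 23.4 credits.
Zane has the top bid and wins; the price is the second-highest bid, 42.5 credits.
Zane's payoff = 55.6 credits − 42.5 credits = 13.1 credits. All other bidders lose, so their payoff is 0.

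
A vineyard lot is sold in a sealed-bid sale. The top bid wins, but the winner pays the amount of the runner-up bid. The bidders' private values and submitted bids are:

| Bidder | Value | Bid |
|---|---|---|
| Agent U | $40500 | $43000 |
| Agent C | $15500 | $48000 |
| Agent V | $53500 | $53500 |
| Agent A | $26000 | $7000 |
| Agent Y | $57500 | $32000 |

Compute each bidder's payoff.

Agent U $0, Agent C $0, Agent V $5500, Agent A $0, Agent Y $0.

Ranking the bids: Agent V $53500, then Agent C $48000, then Agent U $43000, then Agent Y $32000, then Agent A $7000.
Agent V has the top bid and wins; the price is the second-highest bid, $48000.
Agent V's payoff = $53500 − $48000 = $5500. All other bidders lose, so their payoff is 0.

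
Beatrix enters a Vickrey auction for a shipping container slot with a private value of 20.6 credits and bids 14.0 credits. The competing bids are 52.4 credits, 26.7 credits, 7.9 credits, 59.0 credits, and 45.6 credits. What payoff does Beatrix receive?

Beatrix's payoff: 0.0 credits.

Highest competing bid: 59.0 credits.
Beatrix's bid 14.0 credits is not the highest, so Beatrix loses, pays nothing, and earns zero payoff.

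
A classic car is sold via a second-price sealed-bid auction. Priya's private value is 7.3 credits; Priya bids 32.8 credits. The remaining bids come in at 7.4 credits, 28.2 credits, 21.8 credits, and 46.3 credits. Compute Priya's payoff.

Highest competing bid: 46.3 credits.
Priya's bid 32.8 credits is not the highest, so Priya loses, pays nothing, and earns zero payoff.

Priya's payoff: 0.0 credits.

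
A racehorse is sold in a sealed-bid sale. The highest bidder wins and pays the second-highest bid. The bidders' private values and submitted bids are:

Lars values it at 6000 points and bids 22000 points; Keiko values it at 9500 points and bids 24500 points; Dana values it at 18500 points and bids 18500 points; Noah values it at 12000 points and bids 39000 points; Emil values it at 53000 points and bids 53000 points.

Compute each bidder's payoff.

Ordered from highest: Emil 53000 points, then Noah 39000 points, then Keiko 24500 points, then Lars 22000 points, then Dana 18500 points.
Emil has the top bid and wins; the price is the second-highest bid, 39000 points.
Emil's payoff = 53000 points − 39000 points = 14000 points. All other bidders lose, so their payoff is 0.

Payoffs: Lars 0 points, Keiko 0 points, Dana 0 points, Noah 0 points, Emil 14000 points.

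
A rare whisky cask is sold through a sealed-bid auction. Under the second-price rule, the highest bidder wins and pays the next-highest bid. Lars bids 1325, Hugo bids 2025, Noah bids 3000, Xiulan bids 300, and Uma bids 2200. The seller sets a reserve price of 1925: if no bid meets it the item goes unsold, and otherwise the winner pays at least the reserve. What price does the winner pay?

The winner pays 2200.

Bids in descending order: Noah 3000, then Uma 2200, then Hugo 2025, then Lars 1325, then Xiulan 300.
Noah has the highest bid, so Noah wins.
The second-highest bid is 2200, which exceeds the reserve, so that sets the price.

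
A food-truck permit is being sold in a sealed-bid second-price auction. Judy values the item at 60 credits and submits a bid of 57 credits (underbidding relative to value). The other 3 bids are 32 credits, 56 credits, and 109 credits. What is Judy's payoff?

Highest competing bid: 109 credits.
Judy's bid 57 credits is not the highest, so Judy loses, pays nothing, and earns zero payoff.

Payoff = 0 credits.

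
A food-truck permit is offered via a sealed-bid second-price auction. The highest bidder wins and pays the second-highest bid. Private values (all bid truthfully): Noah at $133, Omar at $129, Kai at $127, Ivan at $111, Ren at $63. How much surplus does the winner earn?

Sorted high to low: Noah $133 > Omar $129 > Kai $127 > Ivan $111 > Ren $63.
Noah wins with the top bid and pays the second-highest, $129.
Surplus = $133 − $129 = $4.

Winner's surplus: $4.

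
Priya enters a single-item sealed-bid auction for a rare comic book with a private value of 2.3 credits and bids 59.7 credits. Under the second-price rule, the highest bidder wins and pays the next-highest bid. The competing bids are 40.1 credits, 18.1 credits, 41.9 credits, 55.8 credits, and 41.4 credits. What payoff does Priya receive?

Highest competing bid: 55.8 credits.
Priya's bid 59.7 credits is the highest overall, so Priya wins and pays the second-highest bid, 55.8 credits.
Payoff = value − price = 2.3 credits − 55.8 credits = -53.5 credits.
Overbidding won the item at a price above value — truthful bidding would have avoided this loss.

Payoff = -53.5 credits.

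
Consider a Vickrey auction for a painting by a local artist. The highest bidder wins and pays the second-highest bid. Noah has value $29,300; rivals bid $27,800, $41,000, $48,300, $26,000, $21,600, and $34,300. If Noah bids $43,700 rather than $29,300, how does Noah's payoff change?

The highest competing bid is $48,300.
Bidding truthfully at $29,300: the top bid is $48,300 (a rival), so Noah loses. Payoff = $0.
Bidding $43,700: the top bid is $48,300 (a rival), so Noah loses. Payoff = $0.
Change = $0 − $0 = $0.

$0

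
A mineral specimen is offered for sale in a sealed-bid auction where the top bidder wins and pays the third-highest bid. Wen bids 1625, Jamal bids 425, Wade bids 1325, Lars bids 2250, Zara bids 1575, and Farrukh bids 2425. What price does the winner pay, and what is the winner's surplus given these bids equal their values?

Sorted high to low: Farrukh 2425 > Lars 2250 > Wen 1625 > Zara 1575 > Wade 1325 > Jamal 425.
Farrukh is the highest bidder, so Farrukh wins.
Under the third-price rule, the price is the third-highest bid: 1625.
Surplus = 2425 − 1625 = 800.

Price 1625; surplus 800.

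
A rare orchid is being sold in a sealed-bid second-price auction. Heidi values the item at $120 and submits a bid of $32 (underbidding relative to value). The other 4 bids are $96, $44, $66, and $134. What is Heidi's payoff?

$0

Highest competing bid: $134.
Heidi's bid $32 is not the highest, so Heidi loses, pays nothing, and earns zero payoff.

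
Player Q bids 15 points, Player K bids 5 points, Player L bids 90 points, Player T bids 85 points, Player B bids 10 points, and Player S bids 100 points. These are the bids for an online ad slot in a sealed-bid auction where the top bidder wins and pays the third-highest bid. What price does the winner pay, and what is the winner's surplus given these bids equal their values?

Ordered from highest: Player S 100 points, then Player L 90 points, then Player T 85 points, then Player Q 15 points, then Player B 10 points, then Player K 5 points.
Player S is the highest bidder, so Player S wins.
Under the third-price rule, the price is the third-highest bid: 85 points.
Surplus = 100 points − 85 points = 15 points.

Price 85 points; surplus 15 points.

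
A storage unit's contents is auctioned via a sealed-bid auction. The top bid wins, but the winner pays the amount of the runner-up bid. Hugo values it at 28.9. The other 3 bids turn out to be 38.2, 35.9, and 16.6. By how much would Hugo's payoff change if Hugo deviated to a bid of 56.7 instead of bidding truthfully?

The highest competing bid is 38.2.
Bidding truthfully at 28.9: the top bid is 38.2 (a rival), so Hugo loses. Payoff = 0.0.
Bidding 56.7: Hugo has the top bid, wins, and pays the second-highest bid 38.2. Payoff = 28.9 − 38.2 = -9.3.
Change = -9.3 − 0.0 = -9.3.
This is the dominant-strategy logic: truthful bidding weakly beats any alternative.

Change in payoff: -9.3.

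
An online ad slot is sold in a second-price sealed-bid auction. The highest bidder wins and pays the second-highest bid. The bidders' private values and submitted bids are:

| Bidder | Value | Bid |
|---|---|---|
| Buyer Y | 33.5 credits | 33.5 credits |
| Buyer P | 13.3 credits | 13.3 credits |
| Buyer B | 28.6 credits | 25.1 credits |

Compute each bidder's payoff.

Ordered from highest: Buyer Y 33.5 credits; Buyer B 25.1 credits; Buyer P 13.3 credits.
Buyer Y has the top bid and wins; the price is the second-highest bid, 25.1 credits.
Buyer Y's payoff = 33.5 credits − 25.1 credits = 8.4 credits. All other bidders lose, so their payoff is 0.

Buyer Y 8.4 credits, Buyer P 0.0 credits, Buyer B 0.0 credits.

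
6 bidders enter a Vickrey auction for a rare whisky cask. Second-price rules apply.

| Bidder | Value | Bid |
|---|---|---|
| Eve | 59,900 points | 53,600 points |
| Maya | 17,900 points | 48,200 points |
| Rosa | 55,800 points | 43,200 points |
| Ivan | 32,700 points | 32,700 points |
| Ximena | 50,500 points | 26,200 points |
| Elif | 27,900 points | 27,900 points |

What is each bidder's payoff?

Eve 11,700 points, Maya 0 points, Rosa 0 points, Ivan 0 points, Ximena 0 points, Elif 0 points.

Ordered from highest: Eve 53,600 points, then Maya 48,200 points, then Rosa 43,200 points, then Ivan 32,700 points, then Elif 27,900 points, then Ximena 26,200 points.
Eve has the top bid and wins; the price is the second-highest bid, 48,200 points.
Eve's payoff = 59,900 points − 48,200 points = 11,700 points. All other bidders lose, so their payoff is 0.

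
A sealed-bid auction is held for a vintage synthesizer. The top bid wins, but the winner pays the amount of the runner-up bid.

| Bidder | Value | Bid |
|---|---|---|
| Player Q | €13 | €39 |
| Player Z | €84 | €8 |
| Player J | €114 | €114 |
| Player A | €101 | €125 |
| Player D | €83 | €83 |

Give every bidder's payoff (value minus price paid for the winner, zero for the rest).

Sorted high to low: Player A €125 > Player J €114 > Player D €83 > Player Q €39 > Player Z €8.
Player A has the top bid and wins; the price is the second-highest bid, €114.
Player A's payoff = €101 − €114 = -€13. All other bidders lose, so their payoff is 0.

Payoffs: Player Q €0, Player Z €0, Player J €0, Player A -€13, Player D €0.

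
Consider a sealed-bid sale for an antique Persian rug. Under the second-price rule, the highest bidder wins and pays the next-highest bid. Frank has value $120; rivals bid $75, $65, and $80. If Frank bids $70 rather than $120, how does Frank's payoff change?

The highest competing bid is $80.
Bidding truthfully at $120: Frank has the top bid, wins, and pays the second-highest bid $80. Payoff = $120 − $80 = $40.
Bidding $70: the top bid is $80 (a rival), so Frank loses. Payoff = $0.
Change = $0 − $40 = -$40.
This is the dominant-strategy logic: truthful bidding weakly beats any alternative.

Change in payoff: -$40.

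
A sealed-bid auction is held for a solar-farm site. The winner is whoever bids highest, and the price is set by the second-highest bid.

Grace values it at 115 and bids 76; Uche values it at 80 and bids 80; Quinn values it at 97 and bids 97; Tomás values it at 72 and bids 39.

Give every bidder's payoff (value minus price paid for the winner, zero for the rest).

Payoffs: Grace 0, Uche 0, Quinn 17, Tomás 0.

Ranking the bids: Quinn 97 > Uche 80 > Grace 76 > Tomás 39.
Quinn has the top bid and wins; the price is the second-highest bid, 80.
Quinn's payoff = 97 − 80 = 17. All other bidders lose, so their payoff is 0.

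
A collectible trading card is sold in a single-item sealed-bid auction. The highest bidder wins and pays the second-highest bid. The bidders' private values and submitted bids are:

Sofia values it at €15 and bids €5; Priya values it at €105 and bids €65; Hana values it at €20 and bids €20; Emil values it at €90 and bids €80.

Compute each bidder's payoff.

Sorted high to low: Emil €80 > Priya €65 > Hana €20 > Sofia €5.
Emil has the top bid and wins; the price is the second-highest bid, €65.
Emil's payoff = €90 − €65 = €25. All other bidders lose, so their payoff is 0.

Payoffs: Sofia €0, Priya €0, Hana €0, Emil €25.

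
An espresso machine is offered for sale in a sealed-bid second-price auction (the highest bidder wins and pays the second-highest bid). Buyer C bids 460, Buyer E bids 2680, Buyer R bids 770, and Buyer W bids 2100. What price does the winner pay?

2100

Ranking the bids: Buyer E 2680, then Buyer W 2100, then Buyer R 770, then Buyer C 460.
Buyer E is the highest bidder, so Buyer E wins.
Under the second-price rule, the price is the second-highest bid: 2100.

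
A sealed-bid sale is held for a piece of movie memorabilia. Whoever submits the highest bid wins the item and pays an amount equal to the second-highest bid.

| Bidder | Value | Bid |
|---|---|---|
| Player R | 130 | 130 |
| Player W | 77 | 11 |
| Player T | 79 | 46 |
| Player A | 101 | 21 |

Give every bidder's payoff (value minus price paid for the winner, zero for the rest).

Player R 84, Player W 0, Player T 0, Player A 0.

Ranking the bids: Player R 130, then Player T 46, then Player A 21, then Player W 11.
Player R has the top bid and wins; the price is the second-highest bid, 46.
Player R's payoff = 130 − 46 = 84. All other bidders lose, so their payoff is 0.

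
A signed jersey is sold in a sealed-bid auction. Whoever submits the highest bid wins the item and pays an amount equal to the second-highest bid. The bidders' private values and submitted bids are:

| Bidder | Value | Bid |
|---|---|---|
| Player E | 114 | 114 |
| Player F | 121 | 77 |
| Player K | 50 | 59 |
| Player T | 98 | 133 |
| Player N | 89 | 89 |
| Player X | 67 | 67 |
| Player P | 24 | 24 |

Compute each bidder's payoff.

Player E 0, Player F 0, Player K 0, Player T -16, Player N 0, Player X 0, Player P 0.

Sorted high to low: Player T 133; Player E 114; Player N 89; Player F 77; Player X 67; Player K 59; Player P 24.
Player T has the top bid and wins; the price is the second-highest bid, 114.
Player T's payoff = 98 − 114 = -16. All other bidders lose, so their payoff is 0.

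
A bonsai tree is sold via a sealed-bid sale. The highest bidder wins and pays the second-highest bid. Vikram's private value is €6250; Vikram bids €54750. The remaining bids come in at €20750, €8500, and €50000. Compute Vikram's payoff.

Highest competing bid: €50000.
Vikram's bid €54750 is the highest overall, so Vikram wins and pays the second-highest bid, €50000.
Payoff = value − price = €6250 − €50000 = -€43750.
Overbidding won the item at a price above value — truthful bidding would have avoided this loss.

-€43750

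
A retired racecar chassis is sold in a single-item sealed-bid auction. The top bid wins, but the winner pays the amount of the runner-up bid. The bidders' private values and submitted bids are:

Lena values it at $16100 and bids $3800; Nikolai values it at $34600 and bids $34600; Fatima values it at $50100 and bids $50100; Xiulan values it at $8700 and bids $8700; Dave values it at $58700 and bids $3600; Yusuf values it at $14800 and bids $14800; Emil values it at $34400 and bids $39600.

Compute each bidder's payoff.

Sorted high to low: Fatima $50100; Emil $39600; Nikolai $34600; Yusuf $14800; Xiulan $8700; Lena $3800; Dave $3600.
Fatima has the top bid and wins; the price is the second-highest bid, $39600.
Fatima's payoff = $50100 − $39600 = $10500. All other bidders lose, so their payoff is 0.

Lena $0, Nikolai $0, Fatima $10500, Xiulan $0, Dave $0, Yusuf $0, Emil $0.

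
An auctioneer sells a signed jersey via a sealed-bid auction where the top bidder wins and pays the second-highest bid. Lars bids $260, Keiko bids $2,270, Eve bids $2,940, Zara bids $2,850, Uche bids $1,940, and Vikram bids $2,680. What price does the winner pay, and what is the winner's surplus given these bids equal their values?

Ordered from highest: Eve $2,940; Zara $2,850; Vikram $2,680; Keiko $2,270; Uche $1,940; Lars $260.
Eve is the highest bidder, so Eve wins.
Under the second-price rule, the price is the second-highest bid: $2,850.
Surplus = $2,940 − $2,850 = $90.

Price $2,850; surplus $90.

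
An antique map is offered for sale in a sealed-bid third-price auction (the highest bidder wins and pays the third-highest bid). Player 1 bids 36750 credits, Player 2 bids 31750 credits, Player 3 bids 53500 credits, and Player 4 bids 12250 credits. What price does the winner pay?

Bids in descending order: Player 3 53500 credits, then Player 1 36750 credits, then Player 2 31750 credits, then Player 4 12250 credits.
Player 3 is the highest bidder, so Player 3 wins.
Under the third-price rule, the price is the third-highest bid: 31750 credits.

Price paid: 31750 credits.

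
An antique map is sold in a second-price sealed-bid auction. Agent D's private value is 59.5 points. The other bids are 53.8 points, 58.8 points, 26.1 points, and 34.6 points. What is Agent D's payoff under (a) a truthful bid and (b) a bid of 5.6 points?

(a) 0.7 points  (b) 0.0 points

The highest competing bid is 58.8 points.
Bidding truthfully at 59.5 points: Agent D has the top bid, wins, and pays the second-highest bid 58.8 points. Payoff = 59.5 points − 58.8 points = 0.7 points.
Bidding 5.6 points: the top bid is 58.8 points (a rival), so Agent D loses. Payoff = 0.0 points.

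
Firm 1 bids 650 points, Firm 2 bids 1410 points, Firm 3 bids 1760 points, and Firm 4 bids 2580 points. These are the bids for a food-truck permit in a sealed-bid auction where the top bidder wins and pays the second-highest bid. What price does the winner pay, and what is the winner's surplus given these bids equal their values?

The winner pays 1760 points for a surplus of 820 points.

Ordered from highest: Firm 4 2580 points > Firm 3 1760 points > Firm 2 1410 points > Firm 1 650 points.
Firm 4 is the highest bidder, so Firm 4 wins.
Under the second-price rule, the price is the second-highest bid: 1760 points.
Surplus = 2580 points − 1760 points = 820 points.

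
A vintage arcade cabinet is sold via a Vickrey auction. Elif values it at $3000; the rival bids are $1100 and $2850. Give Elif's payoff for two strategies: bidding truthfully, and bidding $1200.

The highest competing bid is $2850.
Bidding truthfully at $3000: Elif has the top bid, wins, and pays the second-highest bid $2850. Payoff = $3000 − $2850 = $150.
Bidding $1200: the top bid is $2850 (a rival), so Elif loses. Payoff = $0.
Deviating from a truthful bid can only lose payoff in a second-price auction — never gain.

Truthful: $150; alternative: $0.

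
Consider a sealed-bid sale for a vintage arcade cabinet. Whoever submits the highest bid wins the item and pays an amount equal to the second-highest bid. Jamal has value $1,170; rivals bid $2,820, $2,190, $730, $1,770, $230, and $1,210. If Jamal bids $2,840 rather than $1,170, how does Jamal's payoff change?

The highest competing bid is $2,820.
Bidding truthfully at $1,170: the top bid is $2,820 (a rival), so Jamal loses. Payoff = $0.
Bidding $2,840: Jamal has the top bid, wins, and pays the second-highest bid $2,820. Payoff = $1,170 − $2,820 = -$1,650.
Change = -$1,650 − $0 = -$1,650.

Change in payoff: -$1,650.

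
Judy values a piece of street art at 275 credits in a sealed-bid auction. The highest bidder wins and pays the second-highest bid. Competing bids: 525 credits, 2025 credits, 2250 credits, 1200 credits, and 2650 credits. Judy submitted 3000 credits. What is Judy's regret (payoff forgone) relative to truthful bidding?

The highest competing bid is 2650 credits.
Bidding truthfully at 275 credits: the top bid is 2650 credits (a rival), so Judy loses. Payoff = 0 credits.
Bidding 3000 credits: Judy has the top bid, wins, and pays the second-highest bid 2650 credits. Payoff = 275 credits − 2650 credits = -2375 credits.
Regret = truthful payoff − actual payoff = 0 credits − -2375 credits = 2375 credits.

2375 credits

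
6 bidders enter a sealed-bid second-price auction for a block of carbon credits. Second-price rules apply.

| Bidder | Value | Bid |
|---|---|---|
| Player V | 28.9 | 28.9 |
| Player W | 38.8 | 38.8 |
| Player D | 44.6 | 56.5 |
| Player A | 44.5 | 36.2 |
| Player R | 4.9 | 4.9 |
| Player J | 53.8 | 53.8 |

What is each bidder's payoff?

Ranking the bids: Player D 56.5, then Player J 53.8, then Player W 38.8, then Player A 36.2, then Player V 28.9, then Player R 4.9.
Player D has the top bid and wins; the price is the second-highest bid, 53.8.
Player D's payoff = 44.6 − 53.8 = -9.2. All other bidders lose, so their payoff is 0.

Player V 0.0, Player W 0.0, Player D -9.2, Player A 0.0, Player R 0.0, Player J 0.0.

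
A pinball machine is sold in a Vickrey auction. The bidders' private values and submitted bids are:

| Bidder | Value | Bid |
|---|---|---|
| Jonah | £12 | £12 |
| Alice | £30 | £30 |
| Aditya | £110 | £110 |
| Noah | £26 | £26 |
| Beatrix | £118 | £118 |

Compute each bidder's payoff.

Ranking the bids: Beatrix £118; Aditya £110; Alice £30; Noah £26; Jonah £12.
Beatrix has the top bid and wins; the price is the second-highest bid, £110.
Beatrix's payoff = £118 − £110 = £8. All other bidders lose, so their payoff is 0.

Payoffs: Jonah £0, Alice £0, Aditya £0, Noah £0, Beatrix £8.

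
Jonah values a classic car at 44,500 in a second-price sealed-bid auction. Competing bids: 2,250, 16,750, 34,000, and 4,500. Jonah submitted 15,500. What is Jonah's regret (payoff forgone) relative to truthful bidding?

The highest competing bid is 34,000.
Bidding truthfully at 44,500: Jonah has the top bid, wins, and pays the second-highest bid 34,000. Payoff = 44,500 − 34,000 = 10,500.
Bidding 15,500: the top bid is 34,000 (a rival), so Jonah loses. Payoff = 0.
Regret = truthful payoff − actual payoff = 10,500 − 0 = 10,500.

10,500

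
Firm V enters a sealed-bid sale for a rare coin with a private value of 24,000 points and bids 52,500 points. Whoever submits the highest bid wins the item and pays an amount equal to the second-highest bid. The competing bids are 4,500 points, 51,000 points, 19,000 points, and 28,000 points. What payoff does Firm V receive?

-27,000 points

Highest competing bid: 51,000 points.
Firm V's bid 52,500 points is the highest overall, so Firm V wins and pays the second-highest bid, 51,000 points.
Payoff = value − price = 24,000 points − 51,000 points = -27,000 points.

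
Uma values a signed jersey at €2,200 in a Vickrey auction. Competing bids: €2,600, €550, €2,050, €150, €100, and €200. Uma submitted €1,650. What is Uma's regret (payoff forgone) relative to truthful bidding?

Regret: €0.

The highest competing bid is €2,600.
Bidding truthfully at €2,200: the top bid is €2,600 (a rival), so Uma loses. Payoff = €0.
Bidding €1,650: the top bid is €2,600 (a rival), so Uma loses. Payoff = €0.
Regret = truthful payoff − actual payoff = €0 − €0 = €0.
The bid only affects whether you win, not the price — here both bids land on the same side of the top rival bid, so the deviation is payoff-neutral.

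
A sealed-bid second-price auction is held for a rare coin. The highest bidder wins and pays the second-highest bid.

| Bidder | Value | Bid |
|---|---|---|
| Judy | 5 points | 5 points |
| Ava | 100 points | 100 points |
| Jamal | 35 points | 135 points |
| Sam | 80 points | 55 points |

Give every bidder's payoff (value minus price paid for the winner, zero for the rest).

Payoffs: Judy 0 points, Ava 0 points, Jamal -65 points, Sam 0 points.

Sorted high to low: Jamal 135 points; Ava 100 points; Sam 55 points; Judy 5 points.
Jamal has the top bid and wins; the price is the second-highest bid, 100 points.
Jamal's payoff = 35 points − 100 points = -65 points. All other bidders lose, so their payoff is 0.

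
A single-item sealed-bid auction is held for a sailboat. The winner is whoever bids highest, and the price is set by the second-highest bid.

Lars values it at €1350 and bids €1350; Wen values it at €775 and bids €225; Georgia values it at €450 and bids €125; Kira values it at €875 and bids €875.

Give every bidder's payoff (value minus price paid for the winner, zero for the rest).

Bids in descending order: Lars €1350 > Kira €875 > Wen €225 > Georgia €125.
Lars has the top bid and wins; the price is the second-highest bid, €875.
Lars's payoff = €1350 − €875 = €475. All other bidders lose, so their payoff is 0.

Lars €475, Wen €0, Georgia €0, Kira €0.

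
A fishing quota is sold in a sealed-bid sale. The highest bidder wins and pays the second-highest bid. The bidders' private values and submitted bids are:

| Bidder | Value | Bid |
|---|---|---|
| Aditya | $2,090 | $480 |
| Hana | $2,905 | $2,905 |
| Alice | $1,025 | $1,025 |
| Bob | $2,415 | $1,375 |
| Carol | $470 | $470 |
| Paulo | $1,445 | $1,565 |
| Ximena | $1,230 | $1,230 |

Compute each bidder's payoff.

Aditya $0, Hana $1,340, Alice $0, Bob $0, Carol $0, Paulo $0, Ximena $0.

Ordered from highest: Hana $2,905; Paulo $1,565; Bob $1,375; Ximena $1,230; Alice $1,025; Aditya $480; Carol $470.
Hana has the top bid and wins; the price is the second-highest bid, $1,565.
Hana's payoff = $2,905 − $1,565 = $1,340. All other bidders lose, so their payoff is 0.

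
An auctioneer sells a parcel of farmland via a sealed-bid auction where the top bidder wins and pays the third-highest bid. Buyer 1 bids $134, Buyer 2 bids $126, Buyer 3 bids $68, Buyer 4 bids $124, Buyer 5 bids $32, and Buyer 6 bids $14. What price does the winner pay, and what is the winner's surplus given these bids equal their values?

The winner pays $124 for a surplus of $10.

Ordered from highest: Buyer 1 $134; Buyer 2 $126; Buyer 4 $124; Buyer 3 $68; Buyer 5 $32; Buyer 6 $14.
Buyer 1 is the highest bidder, so Buyer 1 wins.
Under the third-price rule, the price is the third-highest bid: $124.
Surplus = $134 − $124 = $10.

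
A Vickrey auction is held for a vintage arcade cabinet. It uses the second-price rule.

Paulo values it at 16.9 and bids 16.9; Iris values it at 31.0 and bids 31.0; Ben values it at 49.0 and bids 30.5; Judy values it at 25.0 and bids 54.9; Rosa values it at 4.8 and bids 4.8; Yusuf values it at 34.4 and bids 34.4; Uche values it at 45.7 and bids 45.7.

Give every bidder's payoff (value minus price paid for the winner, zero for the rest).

Paulo 0.0, Iris 0.0, Ben 0.0, Judy -20.7, Rosa 0.0, Yusuf 0.0, Uche 0.0.

Ordered from highest: Judy 54.9; Uche 45.7; Yusuf 34.4; Iris 31.0; Ben 30.5; Paulo 16.9; Rosa 4.8.
Judy has the top bid and wins; the price is the second-highest bid, 45.7.
Judy's payoff = 25.0 − 45.7 = -20.7. All other bidders lose, so their payoff is 0.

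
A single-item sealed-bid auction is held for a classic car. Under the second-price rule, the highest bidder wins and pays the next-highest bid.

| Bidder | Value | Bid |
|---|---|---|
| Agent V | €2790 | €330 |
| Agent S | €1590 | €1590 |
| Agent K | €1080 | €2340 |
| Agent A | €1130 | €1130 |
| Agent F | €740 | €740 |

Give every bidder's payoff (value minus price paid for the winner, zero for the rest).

Agent V €0, Agent S €0, Agent K -€510, Agent A €0, Agent F €0.

Ordered from highest: Agent K €2340 > Agent S €1590 > Agent A €1130 > Agent F €740 > Agent V €330.
Agent K has the top bid and wins; the price is the second-highest bid, €1590.
Agent K's payoff = €1080 − €1590 = -€510. All other bidders lose, so their payoff is 0.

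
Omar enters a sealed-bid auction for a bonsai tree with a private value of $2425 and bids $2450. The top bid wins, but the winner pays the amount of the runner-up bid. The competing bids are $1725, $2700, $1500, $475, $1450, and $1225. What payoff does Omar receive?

Highest competing bid: $2700.
Omar's bid $2450 is not the highest, so Omar loses, pays nothing, and earns zero payoff.

$0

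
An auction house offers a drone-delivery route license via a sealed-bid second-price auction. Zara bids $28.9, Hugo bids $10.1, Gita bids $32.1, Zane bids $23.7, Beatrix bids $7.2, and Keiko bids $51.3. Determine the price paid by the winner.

Bids in descending order: Keiko $51.3; Gita $32.1; Zara $28.9; Zane $23.7; Hugo $10.1; Beatrix $7.2.
Keiko has the highest bid, so Keiko wins.
The second-highest bid is $32.1, so that is what Keiko pays.

$32.1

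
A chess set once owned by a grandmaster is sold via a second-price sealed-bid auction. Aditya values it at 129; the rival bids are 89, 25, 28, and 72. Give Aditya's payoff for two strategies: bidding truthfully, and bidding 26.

Truthful: 40; alternative: 0.

The highest competing bid is 89.
Bidding truthfully at 129: Aditya has the top bid, wins, and pays the second-highest bid 89. Payoff = 129 − 89 = 40.
Bidding 26: the top bid is 89 (a rival), so Aditya loses. Payoff = 0.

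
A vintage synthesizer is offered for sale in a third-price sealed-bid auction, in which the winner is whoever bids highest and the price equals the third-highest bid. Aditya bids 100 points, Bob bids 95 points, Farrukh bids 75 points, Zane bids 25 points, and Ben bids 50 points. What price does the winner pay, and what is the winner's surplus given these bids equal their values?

Price 75 points; surplus 25 points.

Ordered from highest: Aditya 100 points; Bob 95 points; Farrukh 75 points; Ben 50 points; Zane 25 points.
Aditya is the highest bidder, so Aditya wins.
Under the third-price rule, the price is the third-highest bid: 75 points.
Surplus = 100 points − 75 points = 25 points.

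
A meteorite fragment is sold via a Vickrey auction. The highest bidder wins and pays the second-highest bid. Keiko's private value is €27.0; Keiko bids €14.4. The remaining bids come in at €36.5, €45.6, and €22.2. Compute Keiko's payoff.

Highest competing bid: €45.6.
Keiko's bid €14.4 is not the highest, so Keiko loses, pays nothing, and earns zero payoff.

€0.0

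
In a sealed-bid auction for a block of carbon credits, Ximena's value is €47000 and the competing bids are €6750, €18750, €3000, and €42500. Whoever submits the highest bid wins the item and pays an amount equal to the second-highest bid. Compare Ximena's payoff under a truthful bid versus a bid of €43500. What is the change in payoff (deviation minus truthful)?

Change in payoff: €0.

The highest competing bid is €42500.
Bidding truthfully at €47000: Ximena has the top bid, wins, and pays the second-highest bid €42500. Payoff = €47000 − €42500 = €4500.
Bidding €43500: Ximena has the top bid, wins, and pays the second-highest bid €42500. Payoff = €47000 − €42500 = €4500.
Change = €4500 − €4500 = €0.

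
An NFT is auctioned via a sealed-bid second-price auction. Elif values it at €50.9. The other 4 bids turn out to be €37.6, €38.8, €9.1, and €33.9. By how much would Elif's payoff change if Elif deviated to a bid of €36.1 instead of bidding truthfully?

Change in payoff: -€12.1.

The highest competing bid is €38.8.
Bidding truthfully at €50.9: Elif has the top bid, wins, and pays the second-highest bid €38.8. Payoff = €50.9 − €38.8 = €12.1.
Bidding €36.1: the top bid is €38.8 (a rival), so Elif loses. Payoff = €0.0.
Change = €0.0 − €12.1 = -€12.1.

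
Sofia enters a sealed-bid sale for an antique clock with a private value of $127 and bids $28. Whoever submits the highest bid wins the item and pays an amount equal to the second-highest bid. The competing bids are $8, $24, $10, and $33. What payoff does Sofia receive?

Payoff = $0.

Highest competing bid: $33.
Sofia's bid $28 is not the highest, so Sofia loses, pays nothing, and earns zero payoff.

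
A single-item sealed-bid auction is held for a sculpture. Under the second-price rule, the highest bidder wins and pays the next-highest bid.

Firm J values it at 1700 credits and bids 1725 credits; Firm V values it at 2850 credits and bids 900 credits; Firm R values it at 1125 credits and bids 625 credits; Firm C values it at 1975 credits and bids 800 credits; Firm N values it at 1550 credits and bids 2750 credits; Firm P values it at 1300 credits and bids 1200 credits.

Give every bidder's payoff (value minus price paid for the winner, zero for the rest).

Firm J 0 credits, Firm V 0 credits, Firm R 0 credits, Firm C 0 credits, Firm N -175 credits, Firm P 0 credits.

Ranking the bids: Firm N 2750 credits, then Firm J 1725 credits, then Firm P 1200 credits, then Firm V 900 credits, then Firm C 800 credits, then Firm R 625 credits.
Firm N has the top bid and wins; the price is the second-highest bid, 1725 credits.
Firm N's payoff = 1550 credits − 1725 credits = -175 credits. All other bidders lose, so their payoff is 0.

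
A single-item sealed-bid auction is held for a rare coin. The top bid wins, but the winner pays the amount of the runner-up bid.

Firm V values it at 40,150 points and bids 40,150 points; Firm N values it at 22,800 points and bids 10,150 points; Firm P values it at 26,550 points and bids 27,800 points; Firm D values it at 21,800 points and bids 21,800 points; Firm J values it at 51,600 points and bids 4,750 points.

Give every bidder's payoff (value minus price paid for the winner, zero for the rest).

Ranking the bids: Firm V 40,150 points; Firm P 27,800 points; Firm D 21,800 points; Firm N 10,150 points; Firm J 4,750 points.
Firm V has the top bid and wins; the price is the second-highest bid, 27,800 points.
Firm V's payoff = 40,150 points − 27,800 points = 12,350 points. All other bidders lose, so their payoff is 0.

Payoffs: Firm V 12,350 points, Firm N 0 points, Firm P 0 points, Firm D 0 points, Firm J 0 points.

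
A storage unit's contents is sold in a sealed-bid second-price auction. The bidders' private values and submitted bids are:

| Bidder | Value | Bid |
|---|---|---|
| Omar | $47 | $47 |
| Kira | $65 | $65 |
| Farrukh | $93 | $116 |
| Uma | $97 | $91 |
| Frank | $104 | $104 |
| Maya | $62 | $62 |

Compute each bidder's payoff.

Sorted high to low: Farrukh $116 > Frank $104 > Uma $91 > Kira $65 > Maya $62 > Omar $47.
Farrukh has the top bid and wins; the price is the second-highest bid, $104.
Farrukh's payoff = $93 − $104 = -$11. All other bidders lose, so their payoff is 0.

Payoffs: Omar $0, Kira $0, Farrukh -$11, Uma $0, Frank $0, Maya $0.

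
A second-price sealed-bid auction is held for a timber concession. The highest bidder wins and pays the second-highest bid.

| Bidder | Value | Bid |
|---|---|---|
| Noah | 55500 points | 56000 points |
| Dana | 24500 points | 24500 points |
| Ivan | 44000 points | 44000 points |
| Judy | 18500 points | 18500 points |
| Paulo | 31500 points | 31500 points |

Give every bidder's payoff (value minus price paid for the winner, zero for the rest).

Sorted high to low: Noah 56000 points, then Ivan 44000 points, then Paulo 31500 points, then Dana 24500 points, then Judy 18500 points.
Noah has the top bid and wins; the price is the second-highest bid, 44000 points.
Noah's payoff = 55500 points − 44000 points = 11500 points. All other bidders lose, so their payoff is 0.

Payoffs: Noah 11500 points, Dana 0 points, Ivan 0 points, Judy 0 points, Paulo 0 points.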